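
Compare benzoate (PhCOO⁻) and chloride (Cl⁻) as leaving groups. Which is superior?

chloride (Cl⁻) is the better leaving group.
pKₐ(HCl) ≈ -7 versus pKₐ(C₆H₅COOH) ≈ 4.2: chloride (Cl⁻) is the much weaker base.
Moderately weak base.

chloride (Cl⁻)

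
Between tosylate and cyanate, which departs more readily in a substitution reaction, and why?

tosylate

tosylate is the better leaving group.
pKₐ(p-CH₃C₆H₄SO₃H (TsOH)) ≈ -2.8 versus pKₐ(HOCN) ≈ 3.5: tosylate is the much weaker base.
Resonance-delocalised arenesulfonate.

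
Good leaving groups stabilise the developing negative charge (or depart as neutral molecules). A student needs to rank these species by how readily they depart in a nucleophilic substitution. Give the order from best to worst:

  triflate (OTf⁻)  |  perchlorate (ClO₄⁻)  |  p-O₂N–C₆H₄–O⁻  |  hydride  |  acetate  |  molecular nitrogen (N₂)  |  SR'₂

molecular nitrogen (N₂) > triflate (OTf⁻) > perchlorate (ClO₄⁻) > SR'₂ > acetate > p-O₂N–C₆H₄–O⁻ > hydride

molecular nitrogen (N₂): no meaningful conjugate acid; N₂ departs as an exceptionally stable neutral molecule
triflate (OTf⁻): pKₐ(CF₃SO₃H (triflic acid)) ≈ -14 — charge spread over three oxygens and a CF₃ group; the premier leaving group in synthesis
perchlorate (ClO₄⁻): pKₐ(HClO₄) ≈ -10 — extremely weak base; rarely used for safety reasons
SR'₂: pKₐ(R'₂SH⁺) ≈ -7 — neutral; leaves from a sulfonium salt (R–SR'₂⁺)
acetate: pKₐ(CH₃COOH) ≈ 4.8 — resonance-stabilised but still a weak base
p-O₂N–C₆H₄–O⁻: pKₐ(p-nitrophenol) ≈ 7.2 — nitro group delocalises the charge; the classic chromogenic LG
hydride: pKₐ(H₂) ≈ 36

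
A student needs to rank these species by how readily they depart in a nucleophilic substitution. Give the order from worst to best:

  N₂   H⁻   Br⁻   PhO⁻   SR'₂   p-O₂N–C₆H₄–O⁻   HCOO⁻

H⁻ < PhO⁻ < p-O₂N–C₆H₄–O⁻ < HCOO⁻ < SR'₂ < Br⁻ < N₂

Leaving-group ability tracks the stability of the departed species; conjugate-acid pKₐ is the usual yardstick (lower pKₐ → better LG).
N₂: no meaningful conjugate acid; N₂ departs as an exceptionally stable neutral molecule
Br⁻: pKₐ(HBr) ≈ -9 — weak base; good leaving group
SR'₂: pKₐ(R'₂SH⁺) ≈ -7
HCOO⁻: pKₐ(HCOOH) ≈ 3.8 — resonance-stabilised carboxylate
p-O₂N–C₆H₄–O⁻: pKₐ(p-nitrophenol) ≈ 7.2 — nitro group delocalises the charge; the classic chromogenic LG
PhO⁻: pKₐ(C₆H₅OH (phenol)) ≈ 10 — resonance into the ring helps, but still a poor LG
H⁻: pKₐ(H₂) ≈ 36 — extremely strong base; leaves only in special hydride-transfer contexts
Listed from poorest to best leaving group as asked.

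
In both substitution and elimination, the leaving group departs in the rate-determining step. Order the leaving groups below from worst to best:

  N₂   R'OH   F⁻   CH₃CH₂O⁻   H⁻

N₂: no meaningful conjugate acid; N₂ departs as an exceptionally stable neutral molecule
R'OH: pKₐ(R'OH₂⁺) ≈ -2.4
F⁻: pKₐ(HF) ≈ 3.2
CH₃CH₂O⁻: pKₐ(CH₃CH₂OH) ≈ 16
H⁻: pKₐ(H₂) ≈ 36
Reversing gives the worst-to-best order requested.

H⁻ < CH₃CH₂O⁻ < F⁻ < R'OH < N₂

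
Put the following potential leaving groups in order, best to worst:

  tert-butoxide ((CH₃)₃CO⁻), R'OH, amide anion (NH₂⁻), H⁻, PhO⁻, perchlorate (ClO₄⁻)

A good leaving group is a weak base: the lower the pKₐ of its conjugate acid, the more readily it departs.
perchlorate (ClO₄⁻): pKₐ(HClO₄) ≈ -10
R'OH: pKₐ(R'OH₂⁺) ≈ -2.4
PhO⁻: pKₐ(C₆H₅OH (phenol)) ≈ 10
tert-butoxide ((CH₃)₃CO⁻): pKₐ(t-BuOH) ≈ 18
H⁻: pKₐ(H₂) ≈ 36
amide anion (NH₂⁻): pKₐ(NH₃) ≈ 38

perchlorate (ClO₄⁻) > R'OH > PhO⁻ > tert-butoxide ((CH₃)₃CO⁻) > H⁻ > amide anion (NH₂⁻)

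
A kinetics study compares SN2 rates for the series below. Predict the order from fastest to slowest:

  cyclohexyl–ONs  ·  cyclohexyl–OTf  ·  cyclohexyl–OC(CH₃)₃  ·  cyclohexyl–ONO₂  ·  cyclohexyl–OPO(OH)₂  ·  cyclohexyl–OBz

cyclohexyl–OTf > cyclohexyl–ONs > cyclohexyl–ONO₂ > cyclohexyl–OPO(OH)₂ > cyclohexyl–OBz > cyclohexyl–OC(CH₃)₃

The skeletons are identical, so relative rate is governed entirely by leaving-group ability.
Rank by basicity of the departing species: weakest base leaves most easily.
cyclohexyl–OTf loses OTf⁻: pKₐ(CF₃SO₃H (triflic acid)) ≈ -14
cyclohexyl–ONs loses ONs⁻: pKₐ(p-O₂NC₆H₄SO₃H) ≈ -3.5
cyclohexyl–ONO₂ loses NO₃⁻: pKₐ(HNO₃) ≈ -1.3
cyclohexyl–OPO(OH)₂ loses H₂PO₄⁻: pKₐ(H₃PO₄) ≈ 2.1
cyclohexyl–OBz loses PhCOO⁻: pKₐ(C₆H₅COOH) ≈ 4.2
cyclohexyl–OC(CH₃)₃ loses (CH₃)₃CO⁻: pKₐ(t-BuOH) ≈ 18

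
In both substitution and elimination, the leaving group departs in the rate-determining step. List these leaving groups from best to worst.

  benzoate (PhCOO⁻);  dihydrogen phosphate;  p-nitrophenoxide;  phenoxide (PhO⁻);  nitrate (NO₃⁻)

A good leaving group is a weak base: the lower the pKₐ of its conjugate acid, the more readily it departs.
nitrate (NO₃⁻): pKₐ(HNO₃) ≈ -1.3
dihydrogen phosphate: pKₐ(H₃PO₄) ≈ 2.1
benzoate (PhCOO⁻): pKₐ(C₆H₅COOH) ≈ 4.2
p-nitrophenoxide: pKₐ(p-nitrophenol) ≈ 7.2
phenoxide (PhO⁻): pKₐ(C₆H₅OH (phenol)) ≈ 10

nitrate (NO₃⁻) > dihydrogen phosphate > benzoate (PhCOO⁻) > p-nitrophenoxide > phenoxide (PhO⁻)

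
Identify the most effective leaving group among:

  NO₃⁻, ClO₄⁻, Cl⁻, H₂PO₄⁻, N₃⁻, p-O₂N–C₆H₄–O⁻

ClO₄⁻

Rank by basicity of the departing species: weakest base leaves most easily.
ClO₄⁻: pKₐ(HClO₄) ≈ -10
Cl⁻: pKₐ(HCl) ≈ -7
NO₃⁻: pKₐ(HNO₃) ≈ -1.3
H₂PO₄⁻: pKₐ(H₃PO₄) ≈ 2.1
N₃⁻: pKₐ(HN₃) ≈ 4.7
p-O₂N–C₆H₄–O⁻: pKₐ(p-nitrophenol) ≈ 7.2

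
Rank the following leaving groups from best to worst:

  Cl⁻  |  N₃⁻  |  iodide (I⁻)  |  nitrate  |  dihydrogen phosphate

iodide (I⁻) > Cl⁻ > nitrate > dihydrogen phosphate > N₃⁻

A good leaving group is a weak base: the lower the pKₐ of its conjugate acid, the more readily it departs.
iodide (I⁻): pKₐ(HI) ≈ -10
Cl⁻: pKₐ(HCl) ≈ -7 — moderately weak base
nitrate: pKₐ(HNO₃) ≈ -1.3 — resonance-delocalised over three oxygens
dihydrogen phosphate: pKₐ(H₃PO₄) ≈ 2.1
N₃⁻: pKₐ(HN₃) ≈ 4.7 — linear, resonance-stabilised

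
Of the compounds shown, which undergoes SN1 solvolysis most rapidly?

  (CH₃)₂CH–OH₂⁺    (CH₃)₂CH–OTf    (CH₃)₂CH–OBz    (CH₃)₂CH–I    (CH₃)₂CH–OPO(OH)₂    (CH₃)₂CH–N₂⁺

(CH₃)₂CH–N₂⁺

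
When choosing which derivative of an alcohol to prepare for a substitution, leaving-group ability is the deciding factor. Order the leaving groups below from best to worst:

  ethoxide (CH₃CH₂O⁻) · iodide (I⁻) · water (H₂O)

iodide (I⁻) > water (H₂O) > ethoxide (CH₃CH₂O⁻)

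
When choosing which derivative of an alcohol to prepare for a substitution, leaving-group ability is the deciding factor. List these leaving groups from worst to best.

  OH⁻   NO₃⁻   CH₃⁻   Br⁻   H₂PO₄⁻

Rank by basicity of the departing species: weakest base leaves most easily.
Br⁻: pKₐ(HBr) ≈ -9
NO₃⁻: pKₐ(HNO₃) ≈ -1.3 — resonance-delocalised over three oxygens
H₂PO₄⁻: pKₐ(H₃PO₄) ≈ 2.1
OH⁻: pKₐ(H₂O) ≈ 15.7
CH₃⁻: pKₐ(CH₄) ≈ 48
The question asks for worst first, so the sequence is read in increasing leaving-group ability.

CH₃⁻ < OH⁻ < H₂PO₄⁻ < NO₃⁻ < Br⁻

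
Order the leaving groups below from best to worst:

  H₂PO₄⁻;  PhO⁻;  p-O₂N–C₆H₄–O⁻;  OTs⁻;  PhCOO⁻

OTs⁻ > H₂PO₄⁻ > PhCOO⁻ > p-O₂N–C₆H₄–O⁻ > PhO⁻

OTs⁻: pKₐ(p-CH₃C₆H₄SO₃H (TsOH)) ≈ -2.8
H₂PO₄⁻: pKₐ(H₃PO₄) ≈ 2.1
PhCOO⁻: pKₐ(C₆H₅COOH) ≈ 4.2
p-O₂N–C₆H₄–O⁻: pKₐ(p-nitrophenol) ≈ 7.2
PhO⁻: pKₐ(C₆H₅OH (phenol)) ≈ 10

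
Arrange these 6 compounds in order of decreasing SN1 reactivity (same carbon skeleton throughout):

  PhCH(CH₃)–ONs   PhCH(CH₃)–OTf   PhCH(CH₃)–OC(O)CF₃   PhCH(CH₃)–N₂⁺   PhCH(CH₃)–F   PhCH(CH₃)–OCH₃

The skeletons are identical, so relative rate is governed entirely by leaving-group ability.
The more stable X⁻ (or X) is on its own — i.e. the weaker a base it is — the better a leaving group it makes.
PhCH(CH₃)–N₂⁺ loses N₂: no meaningful conjugate acid; N₂ departs as an exceptionally stable neutral molecule
PhCH(CH₃)–OTf loses OTf⁻: pKₐ(CF₃SO₃H (triflic acid)) ≈ -14
PhCH(CH₃)–ONs loses ONs⁻: pKₐ(p-O₂NC₆H₄SO₃H) ≈ -3.5
PhCH(CH₃)–OC(O)CF₃ loses CF₃COO⁻: pKₐ(CF₃COOH) ≈ 0.2
PhCH(CH₃)–F loses F⁻: pKₐ(HF) ≈ 3.2
PhCH(CH₃)–OCH₃ loses CH₃O⁻: pKₐ(CH₃OH) ≈ 15.5

PhCH(CH₃)–N₂⁺ > PhCH(CH₃)–OTf > PhCH(CH₃)–ONs > PhCH(CH₃)–OC(O)CF₃ > PhCH(CH₃)–F > PhCH(CH₃)–OCH₃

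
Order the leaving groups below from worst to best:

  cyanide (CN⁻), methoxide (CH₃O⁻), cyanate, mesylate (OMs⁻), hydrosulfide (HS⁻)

methoxide (CH₃O⁻) < cyanide (CN⁻) < hydrosulfide (HS⁻) < cyanate < mesylate (OMs⁻)

mesylate (OMs⁻): pKₐ(CH₃SO₃H (MsOH)) ≈ -1.9 — resonance-delocalised alkanesulfonate
cyanate: pKₐ(HOCN) ≈ 3.5 — resonance between N and O
hydrosulfide (HS⁻): pKₐ(H₂S) ≈ 7 — larger and more polarisable than the oxygen analogue
cyanide (CN⁻): pKₐ(HCN) ≈ 9.2
methoxide (CH₃O⁻): pKₐ(CH₃OH) ≈ 15.5
The question asks for worst first, so the sequence is read in increasing leaving-group ability.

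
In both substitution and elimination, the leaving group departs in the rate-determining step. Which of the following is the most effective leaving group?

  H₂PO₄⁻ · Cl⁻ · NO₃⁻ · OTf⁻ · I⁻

The more stable X⁻ (or X) is on its own — i.e. the weaker a base it is — the better a leaving group it makes.
OTf⁻: pKₐ(CF₃SO₃H (triflic acid)) ≈ -14
I⁻: pKₐ(HI) ≈ -10
Cl⁻: pKₐ(HCl) ≈ -7
NO₃⁻: pKₐ(HNO₃) ≈ -1.3
H₂PO₄⁻: pKₐ(H₃PO₄) ≈ 2.1

OTf⁻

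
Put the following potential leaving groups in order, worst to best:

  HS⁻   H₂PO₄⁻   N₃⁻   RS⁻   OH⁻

OH⁻ < RS⁻ < HS⁻ < N₃⁻ < H₂PO₄⁻

The more stable X⁻ (or X) is on its own — i.e. the weaker a base it is — the better a leaving group it makes.
H₂PO₄⁻: pKₐ(H₃PO₄) ≈ 2.1
N₃⁻: pKₐ(HN₃) ≈ 4.7
HS⁻: pKₐ(H₂S) ≈ 7 — larger and more polarisable than the oxygen analogue
RS⁻: pKₐ(RSH (a thiol)) ≈ 10.5
OH⁻: pKₐ(H₂O) ≈ 15.7
Listed from poorest to best leaving group as asked.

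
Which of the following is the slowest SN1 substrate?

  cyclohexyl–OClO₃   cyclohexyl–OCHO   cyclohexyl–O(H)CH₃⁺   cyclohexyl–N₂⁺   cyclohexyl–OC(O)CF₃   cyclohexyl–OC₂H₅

cyclohexyl–OC₂H₅

With the same alkyl group throughout, only the leaving group differentiates the rates.
Rank by basicity of the departing species: weakest base leaves most easily.
cyclohexyl–N₂⁺ loses N₂: no meaningful conjugate acid; N₂ departs as an exceptionally stable neutral molecule
cyclohexyl–OClO₃ loses ClO₄⁻: pKₐ(HClO₄) ≈ -10
cyclohexyl–O(H)CH₃⁺ loses R'OH: pKₐ(R'OH₂⁺) ≈ -2.4
cyclohexyl–OC(O)CF₃ loses CF₃COO⁻: pKₐ(CF₃COOH) ≈ 0.2
cyclohexyl–OCHO loses HCOO⁻: pKₐ(HCOOH) ≈ 3.8
cyclohexyl–OC₂H₅ loses CH₃CH₂O⁻: pKₐ(CH₃CH₂OH) ≈ 16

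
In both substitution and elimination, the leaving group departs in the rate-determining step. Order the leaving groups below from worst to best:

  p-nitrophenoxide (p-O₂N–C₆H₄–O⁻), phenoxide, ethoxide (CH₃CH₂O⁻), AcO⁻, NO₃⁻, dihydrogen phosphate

ethoxide (CH₃CH₂O⁻) < phenoxide < p-nitrophenoxide (p-O₂N–C₆H₄–O⁻) < AcO⁻ < dihydrogen phosphate < NO₃⁻

The more stable X⁻ (or X) is on its own — i.e. the weaker a base it is — the better a leaving group it makes.
NO₃⁻: pKₐ(HNO₃) ≈ -1.3 — resonance-delocalised over three oxygens
dihydrogen phosphate: pKₐ(H₃PO₄) ≈ 2.1 — moderate base; biological leaving group after further activation
AcO⁻: pKₐ(CH₃COOH) ≈ 4.8
p-nitrophenoxide (p-O₂N–C₆H₄–O⁻): pKₐ(p-nitrophenol) ≈ 7.2 — nitro group delocalises the charge; the classic chromogenic LG
phenoxide: pKₐ(C₆H₅OH (phenol)) ≈ 10 — resonance into the ring helps, but still a poor LG
ethoxide (CH₃CH₂O⁻): pKₐ(CH₃CH₂OH) ≈ 16 — strong base; alkoxides do not leave unassisted
Reversing gives the worst-to-best order requested.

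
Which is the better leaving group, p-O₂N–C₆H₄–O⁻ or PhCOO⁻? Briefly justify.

PhCOO⁻

PhCOO⁻ is the better leaving group.
pKₐ(C₆H₅COOH) ≈ 4.2 versus pKₐ(p-nitrophenol) ≈ 7.2: PhCOO⁻ is the much weaker base.
Aryl carboxylate.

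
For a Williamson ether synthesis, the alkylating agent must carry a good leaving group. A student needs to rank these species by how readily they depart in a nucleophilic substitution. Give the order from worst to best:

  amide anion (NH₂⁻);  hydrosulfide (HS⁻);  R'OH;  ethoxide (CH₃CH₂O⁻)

R'OH: pKₐ(R'OH₂⁺) ≈ -2.4
hydrosulfide (HS⁻): pKₐ(H₂S) ≈ 7
ethoxide (CH₃CH₂O⁻): pKₐ(CH₃CH₂OH) ≈ 16 — strong base; alkoxides do not leave unassisted
amide anion (NH₂⁻): pKₐ(NH₃) ≈ 38 — extremely strong base; never a leaving group
Reversing gives the worst-to-best order requested.

amide anion (NH₂⁻) < ethoxide (CH₃CH₂O⁻) < hydrosulfide (HS⁻) < R'OH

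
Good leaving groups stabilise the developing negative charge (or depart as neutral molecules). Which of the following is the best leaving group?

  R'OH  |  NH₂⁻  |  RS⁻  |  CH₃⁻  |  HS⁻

Rank by basicity of the departing species: weakest base leaves most easily.
R'OH: pKₐ(R'OH₂⁺) ≈ -2.4
HS⁻: pKₐ(H₂S) ≈ 7
RS⁻: pKₐ(RSH (a thiol)) ≈ 10.5
NH₂⁻: pKₐ(NH₃) ≈ 38
CH₃⁻: pKₐ(CH₄) ≈ 48

R'OH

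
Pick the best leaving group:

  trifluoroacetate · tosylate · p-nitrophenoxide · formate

tosylate

Leaving-group ability tracks the stability of the departed species; conjugate-acid pKₐ is the usual yardstick (lower pKₐ → better LG).
tosylate: pKₐ(p-CH₃C₆H₄SO₃H (TsOH)) ≈ -2.8
trifluoroacetate: pKₐ(CF₃COOH) ≈ 0.2
formate: pKₐ(HCOOH) ≈ 3.8
p-nitrophenoxide: pKₐ(p-nitrophenol) ≈ 7.2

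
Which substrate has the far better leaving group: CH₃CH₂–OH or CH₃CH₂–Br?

CH₃CH₂–Br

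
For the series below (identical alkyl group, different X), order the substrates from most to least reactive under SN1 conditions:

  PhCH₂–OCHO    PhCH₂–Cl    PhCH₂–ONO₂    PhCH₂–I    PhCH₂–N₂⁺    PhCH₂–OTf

Same R in every case — rank the leaving groups.
A good leaving group is a weak base: the lower the pKₐ of its conjugate acid, the more readily it departs.
PhCH₂–N₂⁺ loses N₂: no meaningful conjugate acid; N₂ departs as an exceptionally stable neutral molecule
PhCH₂–OTf loses OTf⁻: pKₐ(CF₃SO₃H (triflic acid)) ≈ -14
PhCH₂–I loses I⁻: pKₐ(HI) ≈ -10
PhCH₂–Cl loses Cl⁻: pKₐ(HCl) ≈ -7
PhCH₂–ONO₂ loses NO₃⁻: pKₐ(HNO₃) ≈ -1.3
PhCH₂–OCHO loses HCOO⁻: pKₐ(HCOOH) ≈ 3.8

PhCH₂–N₂⁺ > PhCH₂–OTf > PhCH₂–I > PhCH₂–Cl > PhCH₂–ONO₂ > PhCH₂–OCHO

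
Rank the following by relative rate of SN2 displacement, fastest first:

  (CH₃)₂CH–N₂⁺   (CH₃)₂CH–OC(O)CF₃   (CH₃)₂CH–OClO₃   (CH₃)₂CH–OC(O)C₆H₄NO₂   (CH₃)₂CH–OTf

(CH₃)₂CH–N₂⁺ > (CH₃)₂CH–OTf > (CH₃)₂CH–OClO₃ > (CH₃)₂CH–OC(O)CF₃ > (CH₃)₂CH–OC(O)C₆H₄NO₂

With the same alkyl group throughout, only the leaving group differentiates the rates.
Rank by basicity of the departing species: weakest base leaves most easily.
(CH₃)₂CH–N₂⁺ loses N₂: no meaningful conjugate acid; N₂ departs as an exceptionally stable neutral molecule
(CH₃)₂CH–OTf loses OTf⁻: pKₐ(CF₃SO₃H (triflic acid)) ≈ -14
(CH₃)₂CH–OClO₃ loses ClO₄⁻: pKₐ(HClO₄) ≈ -10
(CH₃)₂CH–OC(O)CF₃ loses CF₃COO⁻: pKₐ(CF₃COOH) ≈ 0.2
(CH₃)₂CH–OC(O)C₆H₄NO₂ loses p-O₂N–C₆H₄–COO⁻: pKₐ(p-nitrobenzoic acid) ≈ 3.4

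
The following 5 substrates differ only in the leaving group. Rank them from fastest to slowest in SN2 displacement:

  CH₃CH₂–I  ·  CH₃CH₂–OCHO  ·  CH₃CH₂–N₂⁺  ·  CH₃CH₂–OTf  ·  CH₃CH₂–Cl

CH₃CH₂–N₂⁺ > CH₃CH₂–OTf > CH₃CH₂–I > CH₃CH₂–Cl > CH₃CH₂–OCHO

Same R in every case — rank the leaving groups.
Rank by basicity of the departing species: weakest base leaves most easily.
CH₃CH₂–N₂⁺ loses N₂: no meaningful conjugate acid; N₂ departs as an exceptionally stable neutral molecule
CH₃CH₂–OTf loses OTf⁻: pKₐ(CF₃SO₃H (triflic acid)) ≈ -14
CH₃CH₂–I loses I⁻: pKₐ(HI) ≈ -10
CH₃CH₂–Cl loses Cl⁻: pKₐ(HCl) ≈ -7
CH₃CH₂–OCHO loses HCOO⁻: pKₐ(HCOOH) ≈ 3.8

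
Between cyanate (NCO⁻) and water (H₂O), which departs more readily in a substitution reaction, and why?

water (H₂O)

water (H₂O) is the better leaving group.
pKₐ(H₃O⁺) ≈ -1.7 versus pKₐ(HOCN) ≈ 3.5: water (H₂O) is the much weaker base.
Neutral; leaves from a protonated alcohol (R–OH₂⁺).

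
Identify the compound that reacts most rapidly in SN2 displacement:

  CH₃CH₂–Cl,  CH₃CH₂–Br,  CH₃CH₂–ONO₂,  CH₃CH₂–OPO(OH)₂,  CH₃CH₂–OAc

Identical carbon frameworks mean the comparison reduces to leaving-group quality.
Leaving-group ability tracks the stability of the departed species; conjugate-acid pKₐ is the usual yardstick (lower pKₐ → better LG).
CH₃CH₂–Br loses Br⁻: pKₐ(HBr) ≈ -9
CH₃CH₂–Cl loses Cl⁻: pKₐ(HCl) ≈ -7
CH₃CH₂–ONO₂ loses NO₃⁻: pKₐ(HNO₃) ≈ -1.3
CH₃CH₂–OPO(OH)₂ loses H₂PO₄⁻: pKₐ(H₃PO₄) ≈ 2.1
CH₃CH₂–OAc loses AcO⁻: pKₐ(CH₃COOH) ≈ 4.8

CH₃CH₂–Br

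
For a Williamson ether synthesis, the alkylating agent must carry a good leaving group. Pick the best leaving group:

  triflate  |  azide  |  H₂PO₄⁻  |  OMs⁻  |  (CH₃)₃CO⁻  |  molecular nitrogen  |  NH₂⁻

molecular nitrogen

The more stable X⁻ (or X) is on its own — i.e. the weaker a base it is — the better a leaving group it makes.
molecular nitrogen: no meaningful conjugate acid; N₂ departs as an exceptionally stable neutral molecule
triflate: pKₐ(CF₃SO₃H (triflic acid)) ≈ -14
OMs⁻: pKₐ(CH₃SO₃H (MsOH)) ≈ -1.9
H₂PO₄⁻: pKₐ(H₃PO₄) ≈ 2.1
azide: pKₐ(HN₃) ≈ 4.7
(CH₃)₃CO⁻: pKₐ(t-BuOH) ≈ 18
NH₂⁻: pKₐ(NH₃) ≈ 38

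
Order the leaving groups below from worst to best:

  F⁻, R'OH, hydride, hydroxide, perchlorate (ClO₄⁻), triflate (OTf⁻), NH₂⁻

NH₂⁻ < hydride < hydroxide < F⁻ < R'OH < perchlorate (ClO₄⁻) < triflate (OTf⁻)

Leaving-group ability tracks the stability of the departed species; conjugate-acid pKₐ is the usual yardstick (lower pKₐ → better LG).
triflate (OTf⁻): pKₐ(CF₃SO₃H (triflic acid)) ≈ -14
perchlorate (ClO₄⁻): pKₐ(HClO₄) ≈ -10
R'OH: pKₐ(R'OH₂⁺) ≈ -2.4
F⁻: pKₐ(HF) ≈ 3.2
hydroxide: pKₐ(H₂O) ≈ 15.7
hydride: pKₐ(H₂) ≈ 36
NH₂⁻: pKₐ(NH₃) ≈ 38
Listed from poorest to best leaving group as asked.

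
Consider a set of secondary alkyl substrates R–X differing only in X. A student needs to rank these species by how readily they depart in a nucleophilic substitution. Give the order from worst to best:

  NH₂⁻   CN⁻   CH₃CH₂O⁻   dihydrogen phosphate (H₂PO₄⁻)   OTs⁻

OTs⁻: pKₐ(p-CH₃C₆H₄SO₃H (TsOH)) ≈ -2.8 — resonance-delocalised arenesulfonate
dihydrogen phosphate (H₂PO₄⁻): pKₐ(H₃PO₄) ≈ 2.1 — moderate base; biological leaving group after further activation
CN⁻: pKₐ(HCN) ≈ 9.2 — sp carbon stabilises the charge somewhat, but still a poor LG
CH₃CH₂O⁻: pKₐ(CH₃CH₂OH) ≈ 16 — strong base; alkoxides do not leave unassisted
NH₂⁻: pKₐ(NH₃) ≈ 38
Reversing gives the worst-to-best order requested.

NH₂⁻ < CH₃CH₂O⁻ < CN⁻ < dihydrogen phosphate (H₂PO₄⁻) < OTs⁻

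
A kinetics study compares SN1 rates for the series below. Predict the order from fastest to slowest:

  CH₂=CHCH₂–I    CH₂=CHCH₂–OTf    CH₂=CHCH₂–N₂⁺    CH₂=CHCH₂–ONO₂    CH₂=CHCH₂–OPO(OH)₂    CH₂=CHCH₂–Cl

Identical carbon frameworks mean the comparison reduces to leaving-group quality.
Leaving-group ability tracks the stability of the departed species; conjugate-acid pKₐ is the usual yardstick (lower pKₐ → better LG).
CH₂=CHCH₂–N₂⁺ loses N₂: no meaningful conjugate acid; N₂ departs as an exceptionally stable neutral molecule
CH₂=CHCH₂–OTf loses OTf⁻: pKₐ(CF₃SO₃H (triflic acid)) ≈ -14
CH₂=CHCH₂–I loses I⁻: pKₐ(HI) ≈ -10
CH₂=CHCH₂–Cl loses Cl⁻: pKₐ(HCl) ≈ -7
CH₂=CHCH₂–ONO₂ loses NO₃⁻: pKₐ(HNO₃) ≈ -1.3
CH₂=CHCH₂–OPO(OH)₂ loses H₂PO₄⁻: pKₐ(H₃PO₄) ≈ 2.1

CH₂=CHCH₂–N₂⁺ > CH₂=CHCH₂–OTf > CH₂=CHCH₂–I > CH₂=CHCH₂–Cl > CH₂=CHCH₂–ONO₂ > CH₂=CHCH₂–OPO(OH)₂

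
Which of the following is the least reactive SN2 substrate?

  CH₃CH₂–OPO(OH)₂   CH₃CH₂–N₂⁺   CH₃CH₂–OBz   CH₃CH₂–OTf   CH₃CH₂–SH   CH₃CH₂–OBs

CH₃CH₂–SH

Identical carbon frameworks mean the comparison reduces to leaving-group quality.
Rank by basicity of the departing species: weakest base leaves most easily.
CH₃CH₂–N₂⁺ loses N₂: no meaningful conjugate acid; N₂ departs as an exceptionally stable neutral molecule
CH₃CH₂–OTf loses OTf⁻: pKₐ(CF₃SO₃H (triflic acid)) ≈ -14
CH₃CH₂–OBs loses OBs⁻: pKₐ(p-BrC₆H₄SO₃H) ≈ -2.8
CH₃CH₂–OPO(OH)₂ loses H₂PO₄⁻: pKₐ(H₃PO₄) ≈ 2.1
CH₃CH₂–OBz loses PhCOO⁻: pKₐ(C₆H₅COOH) ≈ 4.2
CH₃CH₂–SH loses HS⁻: pKₐ(H₂S) ≈ 7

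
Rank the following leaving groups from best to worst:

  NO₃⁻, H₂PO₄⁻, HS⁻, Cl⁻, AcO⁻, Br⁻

Leaving-group ability tracks the stability of the departed species; conjugate-acid pKₐ is the usual yardstick (lower pKₐ → better LG).
Br⁻: pKₐ(HBr) ≈ -9 — weak base; good leaving group
Cl⁻: pKₐ(HCl) ≈ -7
NO₃⁻: pKₐ(HNO₃) ≈ -1.3
H₂PO₄⁻: pKₐ(H₃PO₄) ≈ 2.1
AcO⁻: pKₐ(CH₃COOH) ≈ 4.8 — resonance-stabilised but still a weak base
HS⁻: pKₐ(H₂S) ≈ 7 — larger and more polarisable than the oxygen analogue

Br⁻ > Cl⁻ > NO₃⁻ > H₂PO₄⁻ > AcO⁻ > HS⁻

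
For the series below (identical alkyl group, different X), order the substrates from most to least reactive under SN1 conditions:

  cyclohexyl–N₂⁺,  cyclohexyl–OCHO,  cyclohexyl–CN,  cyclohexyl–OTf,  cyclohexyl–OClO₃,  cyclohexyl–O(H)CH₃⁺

The skeletons are identical, so relative rate is governed entirely by leaving-group ability.
Leaving-group ability tracks the stability of the departed species; conjugate-acid pKₐ is the usual yardstick (lower pKₐ → better LG).
cyclohexyl–N₂⁺ loses N₂: no meaningful conjugate acid; N₂ departs as an exceptionally stable neutral molecule
cyclohexyl–OTf loses OTf⁻: pKₐ(CF₃SO₃H (triflic acid)) ≈ -14
cyclohexyl–OClO₃ loses ClO₄⁻: pKₐ(HClO₄) ≈ -10
cyclohexyl–O(H)CH₃⁺ loses R'OH: pKₐ(R'OH₂⁺) ≈ -2.4
cyclohexyl–OCHO loses HCOO⁻: pKₐ(HCOOH) ≈ 3.8
cyclohexyl–CN loses CN⁻: pKₐ(HCN) ≈ 9.2

cyclohexyl–N₂⁺ > cyclohexyl–OTf > cyclohexyl–OClO₃ > cyclohexyl–O(H)CH₃⁺ > cyclohexyl–OCHO > cyclohexyl–CN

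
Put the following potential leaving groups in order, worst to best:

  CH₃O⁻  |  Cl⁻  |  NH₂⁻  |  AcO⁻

NH₂⁻ < CH₃O⁻ < AcO⁻ < Cl⁻

Rank by basicity of the departing species: weakest base leaves most easily.
Cl⁻: pKₐ(HCl) ≈ -7 — moderately weak base
AcO⁻: pKₐ(CH₃COOH) ≈ 4.8 — resonance-stabilised but still a weak base
CH₃O⁻: pKₐ(CH₃OH) ≈ 15.5 — strong base; alkoxides do not leave unassisted
NH₂⁻: pKₐ(NH₃) ≈ 38 — extremely strong base; never a leaving group
The question asks for worst first, so the sequence is read in increasing leaving-group ability.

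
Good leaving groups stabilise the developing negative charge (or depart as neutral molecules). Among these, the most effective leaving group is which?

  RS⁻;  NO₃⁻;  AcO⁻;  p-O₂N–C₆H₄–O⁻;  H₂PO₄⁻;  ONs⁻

ONs⁻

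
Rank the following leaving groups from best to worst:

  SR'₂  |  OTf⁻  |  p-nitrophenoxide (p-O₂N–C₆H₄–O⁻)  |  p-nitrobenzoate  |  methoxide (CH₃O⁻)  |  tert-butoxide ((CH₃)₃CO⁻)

Leaving-group ability tracks the stability of the departed species; conjugate-acid pKₐ is the usual yardstick (lower pKₐ → better LG).
OTf⁻: pKₐ(CF₃SO₃H (triflic acid)) ≈ -14
SR'₂: pKₐ(R'₂SH⁺) ≈ -7 — neutral; leaves from a sulfonium salt (R–SR'₂⁺)
p-nitrobenzoate: pKₐ(p-nitrobenzoic acid) ≈ 3.4
p-nitrophenoxide (p-O₂N–C₆H₄–O⁻): pKₐ(p-nitrophenol) ≈ 7.2 — nitro group delocalises the charge; the classic chromogenic LG
methoxide (CH₃O⁻): pKₐ(CH₃OH) ≈ 15.5
tert-butoxide ((CH₃)₃CO⁻): pKₐ(t-BuOH) ≈ 18 — bulky, strongly basic alkoxide

OTf⁻ > SR'₂ > p-nitrobenzoate > p-nitrophenoxide (p-O₂N–C₆H₄–O⁻) > methoxide (CH₃O⁻) > tert-butoxide ((CH₃)₃CO⁻)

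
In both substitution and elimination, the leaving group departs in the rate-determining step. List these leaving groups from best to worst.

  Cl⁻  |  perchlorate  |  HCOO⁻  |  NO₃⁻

A good leaving group is a weak base: the lower the pKₐ of its conjugate acid, the more readily it departs.
perchlorate: pKₐ(HClO₄) ≈ -10
Cl⁻: pKₐ(HCl) ≈ -7
NO₃⁻: pKₐ(HNO₃) ≈ -1.3
HCOO⁻: pKₐ(HCOOH) ≈ 3.8 — resonance-stabilised carboxylate

perchlorate > Cl⁻ > NO₃⁻ > HCOO⁻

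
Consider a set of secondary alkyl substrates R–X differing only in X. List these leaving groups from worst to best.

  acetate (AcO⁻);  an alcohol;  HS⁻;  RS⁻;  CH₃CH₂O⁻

CH₃CH₂O⁻ < RS⁻ < HS⁻ < acetate (AcO⁻) < an alcohol

A good leaving group is a weak base: the lower the pKₐ of its conjugate acid, the more readily it departs.
an alcohol: pKₐ(R'OH₂⁺) ≈ -2.4 — neutral; leaves from a protonated ether (an oxonium ion, R–O(H)R'⁺)
acetate (AcO⁻): pKₐ(CH₃COOH) ≈ 4.8 — resonance-stabilised but still a weak base
HS⁻: pKₐ(H₂S) ≈ 7 — larger and more polarisable than the oxygen analogue
RS⁻: pKₐ(RSH (a thiol)) ≈ 10.5
CH₃CH₂O⁻: pKₐ(CH₃CH₂OH) ≈ 16 — strong base; alkoxides do not leave unassisted
The question asks for worst first, so the sequence is read in increasing leaving-group ability.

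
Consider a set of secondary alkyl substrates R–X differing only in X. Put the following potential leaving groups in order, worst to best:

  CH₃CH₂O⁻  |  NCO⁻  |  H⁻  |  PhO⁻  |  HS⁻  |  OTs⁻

The more stable X⁻ (or X) is on its own — i.e. the weaker a base it is — the better a leaving group it makes.
OTs⁻: pKₐ(p-CH₃C₆H₄SO₃H (TsOH)) ≈ -2.8 — resonance-delocalised arenesulfonate
NCO⁻: pKₐ(HOCN) ≈ 3.5 — resonance between N and O
HS⁻: pKₐ(H₂S) ≈ 7 — larger and more polarisable than the oxygen analogue
PhO⁻: pKₐ(C₆H₅OH (phenol)) ≈ 10 — resonance into the ring helps, but still a poor LG
CH₃CH₂O⁻: pKₐ(CH₃CH₂OH) ≈ 16
H⁻: pKₐ(H₂) ≈ 36 — extremely strong base; leaves only in special hydride-transfer contexts
Reversing gives the worst-to-best order requested.

H⁻ < CH₃CH₂O⁻ < PhO⁻ < HS⁻ < NCO⁻ < OTs⁻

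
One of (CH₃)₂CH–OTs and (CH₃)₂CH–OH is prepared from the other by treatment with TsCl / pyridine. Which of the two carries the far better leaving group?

From (CH₃)₂CH–OH the departing group would be OH⁻ (pKₐ(H₂O) ≈ 15.7). Strong base; essentially never leaves without prior activation.
From (CH₃)₂CH–OTs the leaving group is OTs⁻ (pKₐ(p-CH₃C₆H₄SO₃H (TsOH)) ≈ -2.8). Resonance-delocalised arenesulfonate.
Treatment with TsCl / pyridine works by converting the hydroxyl into a tosylate, making (CH₃)₂CH–OTs enormously more reactive.

(CH₃)₂CH–OTs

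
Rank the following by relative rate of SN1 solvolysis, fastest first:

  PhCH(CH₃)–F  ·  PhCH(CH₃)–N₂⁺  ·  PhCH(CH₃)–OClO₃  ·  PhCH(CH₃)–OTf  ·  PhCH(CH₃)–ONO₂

PhCH(CH₃)–N₂⁺ > PhCH(CH₃)–OTf > PhCH(CH₃)–OClO₃ > PhCH(CH₃)–ONO₂ > PhCH(CH₃)–F

Same R in every case — rank the leaving groups.
A good leaving group is a weak base: the lower the pKₐ of its conjugate acid, the more readily it departs.
PhCH(CH₃)–N₂⁺ loses N₂: no meaningful conjugate acid; N₂ departs as an exceptionally stable neutral molecule
PhCH(CH₃)–OTf loses OTf⁻: pKₐ(CF₃SO₃H (triflic acid)) ≈ -14
PhCH(CH₃)–OClO₃ loses ClO₄⁻: pKₐ(HClO₄) ≈ -10
PhCH(CH₃)–ONO₂ loses NO₃⁻: pKₐ(HNO₃) ≈ -1.3
PhCH(CH₃)–F loses F⁻: pKₐ(HF) ≈ 3.2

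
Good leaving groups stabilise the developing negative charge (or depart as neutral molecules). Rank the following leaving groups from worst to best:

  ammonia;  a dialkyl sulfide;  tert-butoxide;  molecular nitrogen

molecular nitrogen: no meaningful conjugate acid; N₂ departs as an exceptionally stable neutral molecule
a dialkyl sulfide: pKₐ(R'₂SH⁺) ≈ -7
ammonia: pKₐ(NH₄⁺) ≈ 9.2 — neutral but moderately basic; leaves from R–NH₃⁺
tert-butoxide: pKₐ(t-BuOH) ≈ 18 — bulky, strongly basic alkoxide
Reversing gives the worst-to-best order requested.

tert-butoxide < ammonia < a dialkyl sulfide < molecular nitrogen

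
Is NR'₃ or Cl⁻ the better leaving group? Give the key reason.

Cl⁻ is the better leaving group.
pKₐ(HCl) ≈ -7 versus pKₐ(R'₃NH⁺) ≈ 10.7: Cl⁻ is the much weaker base.
Moderately weak base.

Cl⁻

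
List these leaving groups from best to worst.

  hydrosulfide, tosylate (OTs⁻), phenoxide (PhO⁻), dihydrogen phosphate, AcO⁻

tosylate (OTs⁻) > dihydrogen phosphate > AcO⁻ > hydrosulfide > phenoxide (PhO⁻)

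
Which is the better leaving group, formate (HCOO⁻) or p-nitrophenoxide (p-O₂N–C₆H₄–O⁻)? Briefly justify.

formate (HCOO⁻) is the better leaving group.
pKₐ(HCOOH) ≈ 3.8 versus pKₐ(p-nitrophenol) ≈ 7.2: formate (HCOO⁻) is the much weaker base.
Resonance-stabilised carboxylate.

formate (HCOO⁻)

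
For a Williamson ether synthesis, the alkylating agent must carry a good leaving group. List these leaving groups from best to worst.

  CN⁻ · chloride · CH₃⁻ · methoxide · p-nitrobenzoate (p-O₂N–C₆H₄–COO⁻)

chloride > p-nitrobenzoate (p-O₂N–C₆H₄–COO⁻) > CN⁻ > methoxide > CH₃⁻

Rank by basicity of the departing species: weakest base leaves most easily.
chloride: pKₐ(HCl) ≈ -7
p-nitrobenzoate (p-O₂N–C₆H₄–COO⁻): pKₐ(p-nitrobenzoic acid) ≈ 3.4 — electron-withdrawing nitro group stabilises the carboxylate
CN⁻: pKₐ(HCN) ≈ 9.2 — sp carbon stabilises the charge somewhat, but still a poor LG
methoxide: pKₐ(CH₃OH) ≈ 15.5 — strong base; alkoxides do not leave unassisted
CH₃⁻: pKₐ(CH₄) ≈ 48 — unstabilised carbanion; the worst conceivable leaving group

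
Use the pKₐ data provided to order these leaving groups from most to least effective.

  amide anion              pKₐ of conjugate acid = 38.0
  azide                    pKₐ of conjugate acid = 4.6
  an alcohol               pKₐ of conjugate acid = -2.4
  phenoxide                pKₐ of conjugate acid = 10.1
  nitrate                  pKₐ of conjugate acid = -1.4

an alcohol > nitrate > azide > phenoxide > amide anion

Lower conjugate-acid pKₐ ⇒ weaker base ⇒ better leaving group.
Sorting by the given values: an alcohol (-2.4), nitrate (-1.4), azide (4.6), phenoxide (10.1), amide anion (38.0).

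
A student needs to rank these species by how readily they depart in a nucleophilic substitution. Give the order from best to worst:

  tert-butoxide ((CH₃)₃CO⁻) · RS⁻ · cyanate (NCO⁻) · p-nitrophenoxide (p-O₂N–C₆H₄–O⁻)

cyanate (NCO⁻) > p-nitrophenoxide (p-O₂N–C₆H₄–O⁻) > RS⁻ > tert-butoxide ((CH₃)₃CO⁻)

cyanate (NCO⁻): pKₐ(HOCN) ≈ 3.5
p-nitrophenoxide (p-O₂N–C₆H₄–O⁻): pKₐ(p-nitrophenol) ≈ 7.2
RS⁻: pKₐ(RSH (a thiol)) ≈ 10.5
tert-butoxide ((CH₃)₃CO⁻): pKₐ(t-BuOH) ≈ 18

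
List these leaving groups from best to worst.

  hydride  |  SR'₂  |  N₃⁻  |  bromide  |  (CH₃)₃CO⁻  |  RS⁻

bromide > SR'₂ > N₃⁻ > RS⁻ > (CH₃)₃CO⁻ > hydride

Leaving-group ability tracks the stability of the departed species; conjugate-acid pKₐ is the usual yardstick (lower pKₐ → better LG).
bromide: pKₐ(HBr) ≈ -9
SR'₂: pKₐ(R'₂SH⁺) ≈ -7 — neutral; leaves from a sulfonium salt (R–SR'₂⁺)
N₃⁻: pKₐ(HN₃) ≈ 4.7 — linear, resonance-stabilised
RS⁻: pKₐ(RSH (a thiol)) ≈ 10.5 — moderately basic; rarely leaves without activation
(CH₃)₃CO⁻: pKₐ(t-BuOH) ≈ 18
hydride: pKₐ(H₂) ≈ 36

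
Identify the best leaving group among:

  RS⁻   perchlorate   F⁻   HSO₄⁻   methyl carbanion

perchlorate

perchlorate: pKₐ(HClO₄) ≈ -10
HSO₄⁻: pKₐ(H₂SO₄) ≈ -3
F⁻: pKₐ(HF) ≈ 3.2
RS⁻: pKₐ(RSH (a thiol)) ≈ 10.5
methyl carbanion: pKₐ(CH₄) ≈ 48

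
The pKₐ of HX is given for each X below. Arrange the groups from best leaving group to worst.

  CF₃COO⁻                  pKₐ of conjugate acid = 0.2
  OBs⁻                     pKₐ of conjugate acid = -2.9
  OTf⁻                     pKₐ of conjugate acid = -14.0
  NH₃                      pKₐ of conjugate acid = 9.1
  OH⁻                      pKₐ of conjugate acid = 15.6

Lower conjugate-acid pKₐ ⇒ weaker base ⇒ better leaving group.
Sorting by the given values: OTf⁻ (-14.0), OBs⁻ (-2.9), CF₃COO⁻ (0.2), NH₃ (9.1), OH⁻ (15.6).

OTf⁻ > OBs⁻ > CF₃COO⁻ > NH₃ > OH⁻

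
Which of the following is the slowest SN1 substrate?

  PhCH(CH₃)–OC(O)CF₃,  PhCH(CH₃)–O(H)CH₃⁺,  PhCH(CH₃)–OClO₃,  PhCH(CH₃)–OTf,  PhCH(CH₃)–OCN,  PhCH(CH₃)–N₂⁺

With the same alkyl group throughout, only the leaving group differentiates the rates.
Leaving-group ability tracks the stability of the departed species; conjugate-acid pKₐ is the usual yardstick (lower pKₐ → better LG).
PhCH(CH₃)–N₂⁺ loses N₂: no meaningful conjugate acid; N₂ departs as an exceptionally stable neutral molecule
PhCH(CH₃)–OTf loses OTf⁻: pKₐ(CF₃SO₃H (triflic acid)) ≈ -14
PhCH(CH₃)–OClO₃ loses ClO₄⁻: pKₐ(HClO₄) ≈ -10
PhCH(CH₃)–O(H)CH₃⁺ loses R'OH: pKₐ(R'OH₂⁺) ≈ -2.4
PhCH(CH₃)–OC(O)CF₃ loses CF₃COO⁻: pKₐ(CF₃COOH) ≈ 0.2
PhCH(CH₃)–OCN loses NCO⁻: pKₐ(HOCN) ≈ 3.5

PhCH(CH₃)–OCN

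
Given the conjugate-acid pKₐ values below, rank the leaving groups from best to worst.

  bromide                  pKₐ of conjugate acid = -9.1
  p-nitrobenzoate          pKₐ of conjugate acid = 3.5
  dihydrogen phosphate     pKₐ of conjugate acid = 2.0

Lower conjugate-acid pKₐ ⇒ weaker base ⇒ better leaving group.
Sorting by the given values: bromide (-9.1), dihydrogen phosphate (2.0), p-nitrobenzoate (3.5).

bromide > dihydrogen phosphate > p-nitrobenzoate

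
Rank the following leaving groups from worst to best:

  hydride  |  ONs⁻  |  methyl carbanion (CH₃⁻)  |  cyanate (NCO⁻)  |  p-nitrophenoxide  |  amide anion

methyl carbanion (CH₃⁻) < amide anion < hydride < p-nitrophenoxide < cyanate (NCO⁻) < ONs⁻

The more stable X⁻ (or X) is on its own — i.e. the weaker a base it is — the better a leaving group it makes.
ONs⁻: pKₐ(p-O₂NC₆H₄SO₃H) ≈ -3.5
cyanate (NCO⁻): pKₐ(HOCN) ≈ 3.5
p-nitrophenoxide: pKₐ(p-nitrophenol) ≈ 7.2 — nitro group delocalises the charge; the classic chromogenic LG
hydride: pKₐ(H₂) ≈ 36
amide anion: pKₐ(NH₃) ≈ 38 — extremely strong base; never a leaving group
methyl carbanion (CH₃⁻): pKₐ(CH₄) ≈ 48 — unstabilised carbanion; the worst conceivable leaving group
Listed from poorest to best leaving group as asked.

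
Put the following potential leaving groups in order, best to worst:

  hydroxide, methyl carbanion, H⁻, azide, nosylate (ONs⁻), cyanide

nosylate (ONs⁻) > azide > cyanide > hydroxide > H⁻ > methyl carbanion

Rank by basicity of the departing species: weakest base leaves most easily.
nosylate (ONs⁻): pKₐ(p-O₂NC₆H₄SO₃H) ≈ -3.5 — p-nitro group further stabilises the sulfonate
azide: pKₐ(HN₃) ≈ 4.7 — linear, resonance-stabilised
cyanide: pKₐ(HCN) ≈ 9.2
hydroxide: pKₐ(H₂O) ≈ 15.7 — strong base; essentially never leaves without prior activation
H⁻: pKₐ(H₂) ≈ 36 — extremely strong base; leaves only in special hydride-transfer contexts
methyl carbanion: pKₐ(CH₄) ≈ 48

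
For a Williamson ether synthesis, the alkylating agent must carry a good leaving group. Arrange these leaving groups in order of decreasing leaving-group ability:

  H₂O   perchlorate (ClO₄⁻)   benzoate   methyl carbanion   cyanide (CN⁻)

perchlorate (ClO₄⁻) > H₂O > benzoate > cyanide (CN⁻) > methyl carbanion

Leaving-group ability tracks the stability of the departed species; conjugate-acid pKₐ is the usual yardstick (lower pKₐ → better LG).
perchlorate (ClO₄⁻): pKₐ(HClO₄) ≈ -10
H₂O: pKₐ(H₃O⁺) ≈ -1.7 — neutral; leaves from a protonated alcohol (R–OH₂⁺)
benzoate: pKₐ(C₆H₅COOH) ≈ 4.2 — aryl carboxylate
cyanide (CN⁻): pKₐ(HCN) ≈ 9.2 — sp carbon stabilises the charge somewhat, but still a poor LG
methyl carbanion: pKₐ(CH₄) ≈ 48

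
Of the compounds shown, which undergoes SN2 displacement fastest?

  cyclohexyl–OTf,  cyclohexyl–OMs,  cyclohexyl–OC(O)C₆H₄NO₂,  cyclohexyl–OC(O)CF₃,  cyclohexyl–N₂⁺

cyclohexyl–N₂⁺

The skeletons are identical, so relative rate is governed entirely by leaving-group ability.
The more stable X⁻ (or X) is on its own — i.e. the weaker a base it is — the better a leaving group it makes.
cyclohexyl–N₂⁺ loses N₂: no meaningful conjugate acid; N₂ departs as an exceptionally stable neutral molecule
cyclohexyl–OTf loses OTf⁻: pKₐ(CF₃SO₃H (triflic acid)) ≈ -14
cyclohexyl–OMs loses OMs⁻: pKₐ(CH₃SO₃H (MsOH)) ≈ -1.9
cyclohexyl–OC(O)CF₃ loses CF₃COO⁻: pKₐ(CF₃COOH) ≈ 0.2
cyclohexyl–OC(O)C₆H₄NO₂ loses p-O₂N–C₆H₄–COO⁻: pKₐ(p-nitrobenzoic acid) ≈ 3.4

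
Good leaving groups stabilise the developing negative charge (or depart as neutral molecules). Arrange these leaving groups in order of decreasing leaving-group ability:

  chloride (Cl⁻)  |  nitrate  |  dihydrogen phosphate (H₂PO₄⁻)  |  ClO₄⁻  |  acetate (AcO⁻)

ClO₄⁻ > chloride (Cl⁻) > nitrate > dihydrogen phosphate (H₂PO₄⁻) > acetate (AcO⁻)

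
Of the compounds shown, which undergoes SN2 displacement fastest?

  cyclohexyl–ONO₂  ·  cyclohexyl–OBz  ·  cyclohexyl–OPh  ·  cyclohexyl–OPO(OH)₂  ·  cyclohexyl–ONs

The skeletons are identical, so relative rate is governed entirely by leaving-group ability.
Rank by basicity of the departing species: weakest base leaves most easily.
cyclohexyl–ONs loses ONs⁻: pKₐ(p-O₂NC₆H₄SO₃H) ≈ -3.5
cyclohexyl–ONO₂ loses NO₃⁻: pKₐ(HNO₃) ≈ -1.3
cyclohexyl–OPO(OH)₂ loses H₂PO₄⁻: pKₐ(H₃PO₄) ≈ 2.1
cyclohexyl–OBz loses PhCOO⁻: pKₐ(C₆H₅COOH) ≈ 4.2
cyclohexyl–OPh loses PhO⁻: pKₐ(C₆H₅OH (phenol)) ≈ 10

cyclohexyl–ONs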